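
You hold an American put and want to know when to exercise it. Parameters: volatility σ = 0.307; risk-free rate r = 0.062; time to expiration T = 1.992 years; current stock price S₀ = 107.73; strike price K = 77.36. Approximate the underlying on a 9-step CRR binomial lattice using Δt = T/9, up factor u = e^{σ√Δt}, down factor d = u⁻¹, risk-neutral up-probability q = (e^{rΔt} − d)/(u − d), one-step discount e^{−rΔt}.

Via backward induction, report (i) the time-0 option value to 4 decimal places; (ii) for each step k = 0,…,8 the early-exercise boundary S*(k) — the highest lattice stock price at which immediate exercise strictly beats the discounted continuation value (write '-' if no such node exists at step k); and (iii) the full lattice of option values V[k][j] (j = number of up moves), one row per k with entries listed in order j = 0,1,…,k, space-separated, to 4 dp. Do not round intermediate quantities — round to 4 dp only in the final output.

price = 3.1782
boundary = - - - - - 52.3248 45.2879 52.3248 60.4552
tree:
3.1782
5.0740 1.4545
7.9138 2.5002 0.4954
12.0117 4.2158 0.9302 0.0939
17.6619 6.9425 1.7268 0.1948 0.0000
25.0352 11.1006 3.1609 0.4045 0.0000 0.0000
32.0721 17.0910 5.6821 0.8396 0.0000 0.0000 0.0000
38.1627 25.0352 9.9694 1.7430 0.0000 0.0000 0.0000 0.0000
43.4342 32.0721 16.9048 3.6183 0.0000 0.0000 0.0000 0.0000 0.0000
47.9967 38.1627 25.0352 7.5111 0.0000 0.0000 0.0000 0.0000 0.0000 0.0000

params: Δt=0.22133 u=1.15538 d=0.86551 q=0.51162 e^(-rΔt)=0.98637
t_9 payoffs: 47.9967 38.1627 25.0352 7.5111 0.0000 0.0000 0.0000 0.0000 0.0000 0.0000
t_8: node(8,0) S=33.9258 payoff=43.4342 vs cont=42.3798 → 43.4342 [stop]  node(8,1) S=45.2879 payoff=32.0721 vs cont=31.0178 → 32.0721 [stop]  node(8,2) S=60.4552 payoff=16.9048 vs cont=15.8505 → 16.9048 [stop]  node(8,3) S=80.7021 payoff=0.0000 vs cont=3.6183 → 3.6183 [wait]  node(8,4) S=107.7300 payoff=0.0000 vs cont=0.0000 → 0.0000 [wait]  node(8,5) S=143.8097 payoff=0.0000 vs cont=0.0000 → 0.0000 [wait]  node(8,6) S=191.9728 payoff=0.0000 vs cont=0.0000 → 0.0000 [wait]  node(8,7) S=256.2662 payoff=0.0000 vs cont=0.0000 → 0.0000 [wait]  node(8,8) S=342.0920 payoff=0.0000 vs cont=0.0000 → 0.0000 [wait]  ⇒ S*(8)=60.4552
t_7: node(7,0) S=39.1973 payoff=38.1627 vs cont=37.1084 → 38.1627 [stop]  node(7,1) S=52.3248 payoff=25.0352 vs cont=23.9808 → 25.0352 [stop]  node(7,2) S=69.8489 payoff=7.5111 vs cont=9.9694 → 9.9694 [wait]  node(7,3) S=93.2418 payoff=0.0000 vs cont=1.7430 → 1.7430 [wait]  node(7,4) S=124.4694 payoff=0.0000 vs cont=0.0000 → 0.0000 [wait]  node(7,5) S=166.1552 payoff=0.0000 vs cont=0.0000 → 0.0000 [wait]  node(7,6) S=221.8021 payoff=0.0000 vs cont=0.0000 → 0.0000 [wait]  node(7,7) S=296.0855 payoff=0.0000 vs cont=0.0000 → 0.0000 [wait]  ⇒ S*(7)=52.3248
t_6: node(6,0) S=45.2879 payoff=32.0721 vs cont=31.0178 → 32.0721 [stop]  node(6,1) S=60.4552 payoff=16.9048 vs cont=17.0910 → 17.0910 [wait]  node(6,2) S=80.7021 payoff=0.0000 vs cont=5.6821 → 5.6821 [wait]  node(6,3) S=107.7300 payoff=0.0000 vs cont=0.8396 → 0.8396 [wait]  node(6,4) S=143.8097 payoff=0.0000 vs cont=0.0000 → 0.0000 [wait]  node(6,5) S=191.9728 payoff=0.0000 vs cont=0.0000 → 0.0000 [wait]  node(6,6) S=256.2662 payoff=0.0000 vs cont=0.0000 → 0.0000 [wait]  ⇒ S*(6)=45.2879
t_5: node(5,0) S=52.3248 payoff=25.0352 vs cont=24.0748 → 25.0352 [stop]  node(5,1) S=69.8489 payoff=7.5111 vs cont=11.1006 → 11.1006 [wait]  node(5,2) S=93.2418 payoff=0.0000 vs cont=3.1609 → 3.1609 [wait]  node(5,3) S=124.4694 payoff=0.0000 vs cont=0.4045 → 0.4045 [wait]  node(5,4) S=166.1552 payoff=0.0000 vs cont=0.0000 → 0.0000 [wait]  node(5,5) S=221.8021 payoff=0.0000 vs cont=0.0000 → 0.0000 [wait]  ⇒ S*(5)=52.3248
t_4: node(4,0) S=60.4552 payoff=16.9048 vs cont=17.6619 → 17.6619 [wait]  node(4,1) S=80.7021 payoff=0.0000 vs cont=6.9425 → 6.9425 [wait]  node(4,2) S=107.7300 payoff=0.0000 vs cont=1.7268 → 1.7268 [wait]  node(4,3) S=143.8097 payoff=0.0000 vs cont=0.1948 → 0.1948 [wait]  node(4,4) S=191.9728 payoff=0.0000 vs cont=0.0000 → 0.0000 [wait]  ⇒ S*(4)=-
t_3: node(3,0) S=69.8489 payoff=7.5111 vs cont=12.0117 → 12.0117 [wait]  node(3,1) S=93.2418 payoff=0.0000 vs cont=4.2158 → 4.2158 [wait]  node(3,2) S=124.4694 payoff=0.0000 vs cont=0.9302 → 0.9302 [wait]  node(3,3) S=166.1552 payoff=0.0000 vs cont=0.0939 → 0.0939 [wait]  ⇒ S*(3)=-
t_2: node(2,0) S=80.7021 payoff=0.0000 vs cont=7.9138 → 7.9138 [wait]  node(2,1) S=107.7300 payoff=0.0000 vs cont=2.5002 → 2.5002 [wait]  node(2,2) S=143.8097 payoff=0.0000 vs cont=0.4954 → 0.4954 [wait]  ⇒ S*(2)=-
t_1: node(1,0) S=93.2418 payoff=0.0000 vs cont=5.0740 → 5.0740 [wait]  node(1,1) S=124.4694 payoff=0.0000 vs cont=1.4545 → 1.4545 [wait]  ⇒ S*(1)=-
t_0: node(0,0) S=107.7300 payoff=0.0000 vs cont=3.1782 → 3.1782 [wait]  ⇒ S*(0)=-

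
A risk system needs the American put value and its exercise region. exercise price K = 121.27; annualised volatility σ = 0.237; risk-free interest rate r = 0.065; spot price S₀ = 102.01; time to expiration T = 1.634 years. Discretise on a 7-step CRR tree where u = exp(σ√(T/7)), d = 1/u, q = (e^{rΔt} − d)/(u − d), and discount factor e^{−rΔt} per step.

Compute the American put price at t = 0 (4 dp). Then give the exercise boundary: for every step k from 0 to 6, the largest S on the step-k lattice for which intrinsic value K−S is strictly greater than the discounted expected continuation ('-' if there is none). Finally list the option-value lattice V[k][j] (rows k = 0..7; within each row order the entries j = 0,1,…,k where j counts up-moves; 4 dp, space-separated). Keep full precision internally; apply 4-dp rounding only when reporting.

params: Δt=0.23343 u=1.12132 d=0.89181 q=0.53802 e^(-rΔt)=0.98494
t_7 payoffs: 75.5043 63.7263 48.9171 30.2967 6.8843 0.0000 0.0000 0.0000
t_6: node(6,0) S=51.3179 payoff=69.9521 vs cont=68.1260 → 69.9521 [stop]  node(6,1) S=64.5248 payoff=56.7452 vs cont=54.9191 → 56.7452 [stop]  node(6,2) S=81.1306 payoff=40.1394 vs cont=38.3133 → 40.1394 [stop]  node(6,3) S=102.0100 payoff=19.2600 vs cont=17.4339 → 19.2600 [stop]  node(6,4) S=128.2628 payoff=0.0000 vs cont=3.1325 → 3.1325 [wait]  node(6,5) S=161.2719 payoff=0.0000 vs cont=0.0000 → 0.0000 [wait]  node(6,6) S=202.7761 payoff=0.0000 vs cont=0.0000 → 0.0000 [wait]  ⇒ S*(6)=102.0100
t_5: node(5,0) S=57.5437 payoff=63.7263 vs cont=61.9002 → 63.7263 [stop]  node(5,1) S=72.3529 payoff=48.9171 vs cont=47.0910 → 48.9171 [stop]  node(5,2) S=90.9733 payoff=30.2967 vs cont=28.4706 → 30.2967 [stop]  node(5,3) S=114.3857 payoff=6.8843 vs cont=10.4238 → 10.4238 [wait]  node(5,4) S=143.8235 payoff=0.0000 vs cont=1.4254 → 1.4254 [wait]  node(5,5) S=180.8372 payoff=0.0000 vs cont=0.0000 → 0.0000 [wait]  ⇒ S*(5)=90.9733
t_4: node(4,0) S=64.5248 payoff=56.7452 vs cont=54.9191 → 56.7452 [stop]  node(4,1) S=81.1306 payoff=40.1394 vs cont=38.3133 → 40.1394 [stop]  node(4,2) S=102.0100 payoff=19.2600 vs cont=19.3095 → 19.3095 [wait]  node(4,3) S=128.2628 payoff=0.0000 vs cont=5.4984 → 5.4984 [wait]  node(4,4) S=161.2719 payoff=0.0000 vs cont=0.6486 → 0.6486 [wait]  ⇒ S*(4)=81.1306
t_3: node(3,0) S=72.3529 payoff=48.9171 vs cont=47.0910 → 48.9171 [stop]  node(3,1) S=90.9733 payoff=30.2967 vs cont=28.4968 → 30.2967 [stop]  node(3,2) S=114.3857 payoff=6.8843 vs cont=11.7000 → 11.7000 [wait]  node(3,3) S=143.8235 payoff=0.0000 vs cont=2.8456 → 2.8456 [wait]  ⇒ S*(3)=90.9733
t_2: node(2,0) S=81.1306 payoff=40.1394 vs cont=38.3133 → 40.1394 [stop]  node(2,1) S=102.0100 payoff=19.2600 vs cont=19.9858 → 19.9858 [wait]  node(2,2) S=128.2628 payoff=0.0000 vs cont=6.8317 → 6.8317 [wait]  ⇒ S*(2)=81.1306
t_1: node(1,0) S=90.9733 payoff=30.2967 vs cont=28.8552 → 30.2967 [stop]  node(1,1) S=114.3857 payoff=6.8843 vs cont=12.7143 → 12.7143 [wait]  ⇒ S*(1)=90.9733
t_0: node(0,0) S=102.0100 payoff=19.2600 vs cont=20.5233 → 20.5233 [wait]  ⇒ S*(0)=-

price = 20.5233
boundary = - 90.9733 81.1306 90.9733 81.1306 90.9733 102.0100
tree:
20.5233
30.2967 12.7143
40.1394 19.9858 6.8317
48.9171 30.2967 11.7000 2.8456
56.7452 40.1394 19.3095 5.4984 0.6486
63.7263 48.9171 30.2967 10.4238 1.4254 0.0000
69.9521 56.7452 40.1394 19.2600 3.1325 0.0000 0.0000
75.5043 63.7263 48.9171 30.2967 6.8843 0.0000 0.0000 0.0000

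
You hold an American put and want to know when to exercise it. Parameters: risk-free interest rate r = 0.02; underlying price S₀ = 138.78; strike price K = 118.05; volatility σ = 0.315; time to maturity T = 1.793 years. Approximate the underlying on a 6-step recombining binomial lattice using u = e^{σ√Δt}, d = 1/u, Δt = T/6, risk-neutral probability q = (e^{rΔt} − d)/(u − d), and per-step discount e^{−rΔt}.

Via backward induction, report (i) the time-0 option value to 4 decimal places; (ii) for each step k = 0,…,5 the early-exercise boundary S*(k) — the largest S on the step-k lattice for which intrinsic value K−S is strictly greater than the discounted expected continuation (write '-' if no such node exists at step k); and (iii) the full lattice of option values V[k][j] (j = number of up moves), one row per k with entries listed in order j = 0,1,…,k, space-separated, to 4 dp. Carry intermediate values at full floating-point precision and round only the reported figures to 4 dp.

Δt=0.29883  u=1.18791  d=0.84181  q=0.47438  discount=0.99404
step 6 (expiry): payoffs max(K−S,0) = 68.6619 48.3568 19.7036 0.0000 0.0000 0.0000 0.0000
step 5: (k=5,j=0): S=58.6687, (K−S)⁺=59.3813, hold=58.6779 ⇒ V=59.3813 exercise | (k=5,j=1): S=82.7894, (K−S)⁺=35.2606, hold=34.5572 ⇒ V=35.2606 exercise | (k=5,j=2): S=116.8269, (K−S)⁺=1.2231, hold=10.2949 ⇒ V=10.2949 continue | (k=5,j=3): S=164.8584, (K−S)⁺=0.0000, hold=0.0000 ⇒ V=0.0000 continue | (k=5,j=4): S=232.6372, (K−S)⁺=0.0000, hold=0.0000 ⇒ V=0.0000 continue | (k=5,j=5): S=328.2823, (K−S)⁺=0.0000, hold=0.0000 ⇒ V=0.0000 continue  boundary S*=82.7894
step 4: (k=4,j=0): S=69.6932, (K−S)⁺=48.3568, hold=47.6534 ⇒ V=48.3568 exercise | (k=4,j=1): S=98.3464, (K−S)⁺=19.7036, hold=23.2779 ⇒ V=23.2779 continue | (k=4,j=2): S=138.7800, (K−S)⁺=0.0000, hold=5.3790 ⇒ V=5.3790 continue | (k=4,j=3): S=195.8372, (K−S)⁺=0.0000, hold=0.0000 ⇒ V=0.0000 continue | (k=4,j=4): S=276.3525, (K−S)⁺=0.0000, hold=0.0000 ⇒ V=0.0000 continue  boundary S*=69.6932
step 3: (k=3,j=0): S=82.7894, (K−S)⁺=35.2606, hold=36.2427 ⇒ V=36.2427 continue | (k=3,j=1): S=116.8269, (K−S)⁺=1.2231, hold=14.6990 ⇒ V=14.6990 continue | (k=3,j=2): S=164.8584, (K−S)⁺=0.0000, hold=2.8105 ⇒ V=2.8105 continue | (k=3,j=3): S=232.6372, (K−S)⁺=0.0000, hold=0.0000 ⇒ V=0.0000 continue  boundary S*=-
step 2: (k=2,j=0): S=98.3464, (K−S)⁺=19.7036, hold=25.8678 ⇒ V=25.8678 continue | (k=2,j=1): S=138.7800, (K−S)⁺=0.0000, hold=9.0054 ⇒ V=9.0054 continue | (k=2,j=2): S=195.8372, (K−S)⁺=0.0000, hold=1.4684 ⇒ V=1.4684 continue  boundary S*=-
step 1: (k=1,j=0): S=116.8269, (K−S)⁺=1.2231, hold=17.7622 ⇒ V=17.7622 continue | (k=1,j=1): S=164.8584, (K−S)⁺=0.0000, hold=5.3977 ⇒ V=5.3977 continue  boundary S*=-
step 0: (k=0,j=0): S=138.7800, (K−S)⁺=0.0000, hold=11.8258 ⇒ V=11.8258 continue  boundary S*=-

price = 11.8258
boundary = - - - - 69.6932 82.7894
tree:
11.8258
17.7622 5.3977
25.8678 9.0054 1.4684
36.2427 14.6990 2.8105 0.0000
48.3568 23.2779 5.3790 0.0000 0.0000
59.3813 35.2606 10.2949 0.0000 0.0000 0.0000
68.6619 48.3568 19.7036 0.0000 0.0000 0.0000 0.0000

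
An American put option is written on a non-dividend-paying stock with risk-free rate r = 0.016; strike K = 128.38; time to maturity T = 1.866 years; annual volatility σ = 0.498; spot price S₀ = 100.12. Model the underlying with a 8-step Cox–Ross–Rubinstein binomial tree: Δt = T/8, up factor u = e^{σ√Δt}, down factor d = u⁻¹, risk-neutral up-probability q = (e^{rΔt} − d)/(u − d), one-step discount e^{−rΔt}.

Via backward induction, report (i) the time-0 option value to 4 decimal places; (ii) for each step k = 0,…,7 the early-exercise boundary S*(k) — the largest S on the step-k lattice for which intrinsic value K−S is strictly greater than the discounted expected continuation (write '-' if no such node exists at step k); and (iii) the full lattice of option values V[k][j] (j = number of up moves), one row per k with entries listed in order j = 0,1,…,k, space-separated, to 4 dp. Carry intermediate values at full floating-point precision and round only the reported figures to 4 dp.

Δt=0.23325  u=1.27190  d=0.78622  q=0.44786  discount=0.99627
step 8 (expiry): payoffs max(K−S,0) = 113.7619 104.7318 90.1235 66.4910 28.2600 0.0000 0.0000 0.0000 0.0000
step 7: (k=7,j=0): S=18.5928, (K−S)⁺=109.7872, hold=109.3090 ⇒ V=109.7872 exercise | (k=7,j=1): S=30.0782, (K−S)⁺=98.3018, hold=97.8236 ⇒ V=98.3018 exercise | (k=7,j=2): S=48.6586, (K−S)⁺=79.7214, hold=79.2432 ⇒ V=79.7214 exercise | (k=7,j=3): S=78.7167, (K−S)⁺=49.6633, hold=49.1851 ⇒ V=49.6633 exercise | (k=7,j=4): S=127.3429, (K−S)⁺=1.0371, hold=15.5454 ⇒ V=15.5454 continue | (k=7,j=5): S=206.0072, (K−S)⁺=0.0000, hold=0.0000 ⇒ V=0.0000 continue | (k=7,j=6): S=333.2653, (K−S)⁺=0.0000, hold=0.0000 ⇒ V=0.0000 continue | (k=7,j=7): S=539.1354, (K−S)⁺=0.0000, hold=0.0000 ⇒ V=0.0000 continue  boundary S*=78.7167
step 6: (k=6,j=0): S=23.6482, (K−S)⁺=104.7318, hold=104.2536 ⇒ V=104.7318 exercise | (k=6,j=1): S=38.2565, (K−S)⁺=90.1235, hold=89.6453 ⇒ V=90.1235 exercise | (k=6,j=2): S=61.8890, (K−S)⁺=66.4910, hold=66.0128 ⇒ V=66.4910 exercise | (k=6,j=3): S=100.1200, (K−S)⁺=28.2600, hold=34.2552 ⇒ V=34.2552 continue | (k=6,j=4): S=161.9678, (K−S)⁺=0.0000, hold=8.5513 ⇒ V=8.5513 continue | (k=6,j=5): S=262.0211, (K−S)⁺=0.0000, hold=0.0000 ⇒ V=0.0000 continue | (k=6,j=6): S=423.8810, (K−S)⁺=0.0000, hold=0.0000 ⇒ V=0.0000 continue  boundary S*=61.8890
step 5: (k=5,j=0): S=30.0782, (K−S)⁺=98.3018, hold=97.8236 ⇒ V=98.3018 exercise | (k=5,j=1): S=48.6586, (K−S)⁺=79.7214, hold=79.2432 ⇒ V=79.7214 exercise | (k=5,j=2): S=78.7167, (K−S)⁺=49.6633, hold=51.8601 ⇒ V=51.8601 continue | (k=5,j=3): S=127.3429, (K−S)⁺=1.0371, hold=22.6588 ⇒ V=22.6588 continue | (k=5,j=4): S=206.0072, (K−S)⁺=0.0000, hold=4.7039 ⇒ V=4.7039 continue | (k=5,j=5): S=333.2653, (K−S)⁺=0.0000, hold=0.0000 ⇒ V=0.0000 continue  boundary S*=48.6586
step 4: (k=4,j=0): S=38.2565, (K−S)⁺=90.1235, hold=89.6453 ⇒ V=90.1235 exercise | (k=4,j=1): S=61.8890, (K−S)⁺=66.4910, hold=66.9930 ⇒ V=66.9930 continue | (k=4,j=2): S=100.1200, (K−S)⁺=28.2600, hold=38.6376 ⇒ V=38.6376 continue | (k=4,j=3): S=161.9678, (K−S)⁺=0.0000, hold=14.5631 ⇒ V=14.5631 continue | (k=4,j=4): S=262.0211, (K−S)⁺=0.0000, hold=2.5876 ⇒ V=2.5876 continue  boundary S*=38.2565
step 3: (k=3,j=0): S=48.6586, (K−S)⁺=79.7214, hold=79.4672 ⇒ V=79.7214 exercise | (k=3,j=1): S=78.7167, (K−S)⁺=49.6633, hold=54.0916 ⇒ V=54.0916 continue | (k=3,j=2): S=127.3429, (K−S)⁺=1.0371, hold=27.7519 ⇒ V=27.7519 continue | (k=3,j=3): S=206.0072, (K−S)⁺=0.0000, hold=9.1655 ⇒ V=9.1655 continue  boundary S*=48.6586
step 2: (k=2,j=0): S=61.8890, (K−S)⁺=66.4910, hold=67.9887 ⇒ V=67.9887 continue | (k=2,j=1): S=100.1200, (K−S)⁺=28.2600, hold=42.1376 ⇒ V=42.1376 continue | (k=2,j=2): S=161.9678, (K−S)⁺=0.0000, hold=19.3554 ⇒ V=19.3554 continue  boundary S*=-
step 1: (k=1,j=0): S=78.7167, (K−S)⁺=49.6633, hold=56.2009 ⇒ V=56.2009 continue | (k=1,j=1): S=127.3429, (K−S)⁺=1.0371, hold=31.8154 ⇒ V=31.8154 continue  boundary S*=-
step 0: (k=0,j=0): S=100.1200, (K−S)⁺=28.2600, hold=45.1110 ⇒ V=45.1110 continue  boundary S*=-

price = 45.1110
boundary = - - - 48.6586 38.2565 48.6586 61.8890 78.7167
tree:
45.1110
56.2009 31.8154
67.9887 42.1376 19.3554
79.7214 54.0916 27.7519 9.1655
90.1235 66.9930 38.6376 14.5631 2.5876
98.3018 79.7214 51.8601 22.6588 4.7039 0.0000
104.7318 90.1235 66.4910 34.2552 8.5513 0.0000 0.0000
109.7872 98.3018 79.7214 49.6633 15.5454 0.0000 0.0000 0.0000
113.7619 104.7318 90.1235 66.4910 28.2600 0.0000 0.0000 0.0000 0.0000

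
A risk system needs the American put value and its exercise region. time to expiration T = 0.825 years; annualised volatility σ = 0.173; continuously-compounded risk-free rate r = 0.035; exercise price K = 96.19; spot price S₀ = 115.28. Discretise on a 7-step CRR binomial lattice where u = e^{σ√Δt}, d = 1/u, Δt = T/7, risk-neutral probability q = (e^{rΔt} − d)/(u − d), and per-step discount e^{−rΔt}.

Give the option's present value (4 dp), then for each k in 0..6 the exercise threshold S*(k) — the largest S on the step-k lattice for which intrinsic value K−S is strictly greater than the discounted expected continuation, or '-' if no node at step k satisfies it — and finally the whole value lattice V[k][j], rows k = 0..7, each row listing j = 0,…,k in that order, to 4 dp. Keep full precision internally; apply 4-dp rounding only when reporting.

Δt=0.11786, u=1.06119, d=0.94234, q=0.51993, disc=e^(-rΔt)=0.99588
k=7 terminal: V=max(K-S,0) → 20.1223 10.5282 0.0000 0.0000 0.0000 0.0000 0.0000 0.0000
k=6: j=0 S=80.7223 intr=15.4677 cont=15.0717 V=15.4677[EX]; j=1 S=90.9035 intr=5.2865 cont=5.0334 V=5.2865[EX]; j=2 S=102.3687 intr=0.0000 cont=0.0000 V=0.0000[hold]; j=3 S=115.2800 intr=0.0000 cont=0.0000 V=0.0000[hold]; j=4 S=129.8197 intr=0.0000 cont=0.0000 V=0.0000[hold]; j=5 S=146.1933 intr=0.0000 cont=0.0000 V=0.0000[hold]; j=6 S=164.6320 intr=0.0000 cont=0.0000 V=0.0000[hold]  S*(6)=90.9035
k=5: j=0 S=85.6618 intr=10.5282 cont=10.1323 V=10.5282[EX]; j=1 S=96.4659 intr=0.0000 cont=2.5274 V=2.5274[hold]; j=2 S=108.6327 intr=0.0000 cont=0.0000 V=0.0000[hold]; j=3 S=122.3341 intr=0.0000 cont=0.0000 V=0.0000[hold]; j=4 S=137.7635 intr=0.0000 cont=0.0000 V=0.0000[hold]; j=5 S=155.1390 intr=0.0000 cont=0.0000 V=0.0000[hold]  S*(5)=85.6618
k=4: j=0 S=90.9035 intr=5.2865 cont=6.3421 V=6.3421[hold]; j=1 S=102.3687 intr=0.0000 cont=1.2083 V=1.2083[hold]; j=2 S=115.2800 intr=0.0000 cont=0.0000 V=0.0000[hold]; j=3 S=129.8197 intr=0.0000 cont=0.0000 V=0.0000[hold]; j=4 S=146.1933 intr=0.0000 cont=0.0000 V=0.0000[hold]  S*(4)=-
k=3: j=0 S=96.4659 intr=0.0000 cont=3.6578 V=3.6578[hold]; j=1 S=108.6327 intr=0.0000 cont=0.5777 V=0.5777[hold]; j=2 S=122.3341 intr=0.0000 cont=0.0000 V=0.0000[hold]; j=3 S=137.7635 intr=0.0000 cont=0.0000 V=0.0000[hold]  S*(3)=-
k=2: j=0 S=102.3687 intr=0.0000 cont=2.0479 V=2.0479[hold]; j=1 S=115.2800 intr=0.0000 cont=0.2762 V=0.2762[hold]; j=2 S=129.8197 intr=0.0000 cont=0.0000 V=0.0000[hold]  S*(2)=-
k=1: j=0 S=108.6327 intr=0.0000 cont=1.1221 V=1.1221[hold]; j=1 S=122.3341 intr=0.0000 cont=0.1320 V=0.1320[hold]  S*(1)=-
k=0: j=0 S=115.2800 intr=0.0000 cont=0.6048 V=0.6048[hold]  S*(0)=-

price = 0.6048
boundary = - - - - - 85.6618 90.9035
tree:
0.6048
1.1221 0.1320
2.0479 0.2762 0.0000
3.6578 0.5777 0.0000 0.0000
6.3421 1.2083 0.0000 0.0000 0.0000
10.5282 2.5274 0.0000 0.0000 0.0000 0.0000
15.4677 5.2865 0.0000 0.0000 0.0000 0.0000 0.0000
20.1223 10.5282 0.0000 0.0000 0.0000 0.0000 0.0000 0.0000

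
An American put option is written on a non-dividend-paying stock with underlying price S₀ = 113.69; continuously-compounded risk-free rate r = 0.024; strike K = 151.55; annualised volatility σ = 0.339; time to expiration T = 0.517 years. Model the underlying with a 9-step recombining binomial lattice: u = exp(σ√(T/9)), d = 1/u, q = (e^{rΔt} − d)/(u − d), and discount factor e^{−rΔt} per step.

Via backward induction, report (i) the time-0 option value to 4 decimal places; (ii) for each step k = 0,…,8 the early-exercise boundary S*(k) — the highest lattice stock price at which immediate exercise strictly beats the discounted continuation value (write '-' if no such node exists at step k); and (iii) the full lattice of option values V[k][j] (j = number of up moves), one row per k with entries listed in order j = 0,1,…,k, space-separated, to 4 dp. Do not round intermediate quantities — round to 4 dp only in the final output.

price = 38.8210
boundary = - - 96.6383 104.8180 96.6383 104.8180 113.6900 123.3130 133.7504
tree:
38.8210
46.7796 30.5866
54.9117 38.3859 22.4961
62.4530 46.7320 29.7441 14.9607
69.4059 54.9117 37.9903 21.1826 8.4798
75.8162 62.4530 46.7320 28.9326 13.1171 3.6418
81.7262 69.4059 54.9117 37.8600 19.6545 6.3001 0.8651
87.1750 75.8162 62.4530 46.7320 28.2370 10.7119 1.6925 0.0000
92.1986 81.7262 69.4059 54.9117 37.8600 17.7996 3.3113 0.0000 0.0000
96.8302 87.1750 75.8162 62.4530 46.7320 28.2370 6.4787 0.0000 0.0000 0.0000

params: Δt=0.05744 u=1.08464 d=0.92196 q=0.48818 e^(-rΔt)=0.99862
t_9 payoffs: 96.8302 87.1750 75.8162 62.4530 46.7320 28.2370 6.4787 0.0000 0.0000 0.0000
t_8: node(8,0) S=59.3514 payoff=92.1986 vs cont=91.9899 → 92.1986 [stop]  node(8,1) S=69.8238 payoff=81.7262 vs cont=81.5174 → 81.7262 [stop]  node(8,2) S=82.1441 payoff=69.4059 vs cont=69.1971 → 69.4059 [stop]  node(8,3) S=96.6383 payoff=54.9117 vs cont=54.7029 → 54.9117 [stop]  node(8,4) S=113.6900 payoff=37.8600 vs cont=37.6512 → 37.8600 [stop]  node(8,5) S=133.7504 payoff=17.7996 vs cont=17.5908 → 17.7996 [stop]  node(8,6) S=157.3505 payoff=0.0000 vs cont=3.3113 → 3.3113 [wait]  node(8,7) S=185.1147 payoff=0.0000 vs cont=0.0000 → 0.0000 [wait]  node(8,8) S=217.7779 payoff=0.0000 vs cont=0.0000 → 0.0000 [wait]  ⇒ S*(8)=133.7504
t_7: node(7,0) S=64.3750 payoff=87.1750 vs cont=86.9662 → 87.1750 [stop]  node(7,1) S=75.7338 payoff=75.8162 vs cont=75.6074 → 75.8162 [stop]  node(7,2) S=89.0970 payoff=62.4530 vs cont=62.2442 → 62.4530 [stop]  node(7,3) S=104.8180 payoff=46.7320 vs cont=46.5232 → 46.7320 [stop]  node(7,4) S=123.3130 payoff=28.2370 vs cont=28.0282 → 28.2370 [stop]  node(7,5) S=145.0713 payoff=6.4787 vs cont=10.7119 → 10.7119 [wait]  node(7,6) S=170.6690 payoff=0.0000 vs cont=1.6925 → 1.6925 [wait]  node(7,7) S=200.7832 payoff=0.0000 vs cont=0.0000 → 0.0000 [wait]  ⇒ S*(7)=123.3130
t_6: node(6,0) S=69.8238 payoff=81.7262 vs cont=81.5174 → 81.7262 [stop]  node(6,1) S=82.1441 payoff=69.4059 vs cont=69.1971 → 69.4059 [stop]  node(6,2) S=96.6383 payoff=54.9117 vs cont=54.7029 → 54.9117 [stop]  node(6,3) S=113.6900 payoff=37.8600 vs cont=37.6512 → 37.8600 [stop]  node(6,4) S=133.7504 payoff=17.7996 vs cont=19.6545 → 19.6545 [wait]  node(6,5) S=157.3505 payoff=0.0000 vs cont=6.3001 → 6.3001 [wait]  node(6,6) S=185.1147 payoff=0.0000 vs cont=0.8651 → 0.8651 [wait]  ⇒ S*(6)=113.6900
t_5: node(5,0) S=75.7338 payoff=75.8162 vs cont=75.6074 → 75.8162 [stop]  node(5,1) S=89.0970 payoff=62.4530 vs cont=62.2442 → 62.4530 [stop]  node(5,2) S=104.8180 payoff=46.7320 vs cont=46.5232 → 46.7320 [stop]  node(5,3) S=123.3130 payoff=28.2370 vs cont=28.9326 → 28.9326 [wait]  node(5,4) S=145.0713 payoff=6.4787 vs cont=13.1171 → 13.1171 [wait]  node(5,5) S=170.6690 payoff=0.0000 vs cont=3.6418 → 3.6418 [wait]  ⇒ S*(5)=104.8180
t_4: node(4,0) S=82.1441 payoff=69.4059 vs cont=69.1971 → 69.4059 [stop]  node(4,1) S=96.6383 payoff=54.9117 vs cont=54.7029 → 54.9117 [stop]  node(4,2) S=113.6900 payoff=37.8600 vs cont=37.9903 → 37.9903 [wait]  node(4,3) S=133.7504 payoff=17.7996 vs cont=21.1826 → 21.1826 [wait]  node(4,4) S=157.3505 payoff=0.0000 vs cont=8.4798 → 8.4798 [wait]  ⇒ S*(4)=96.6383
t_3: node(3,0) S=89.0970 payoff=62.4530 vs cont=62.2442 → 62.4530 [stop]  node(3,1) S=104.8180 payoff=46.7320 vs cont=46.5867 → 46.7320 [stop]  node(3,2) S=123.3130 payoff=28.2370 vs cont=29.7441 → 29.7441 [wait]  node(3,3) S=145.0713 payoff=6.4787 vs cont=14.9607 → 14.9607 [wait]  ⇒ S*(3)=104.8180
t_2: node(2,0) S=96.6383 payoff=54.9117 vs cont=54.7029 → 54.9117 [stop]  node(2,1) S=113.6900 payoff=37.8600 vs cont=38.3859 → 38.3859 [wait]  node(2,2) S=133.7504 payoff=17.7996 vs cont=22.4961 → 22.4961 [wait]  ⇒ S*(2)=96.6383
t_1: node(1,0) S=104.8180 payoff=46.7320 vs cont=46.7796 → 46.7796 [wait]  node(1,1) S=123.3130 payoff=28.2370 vs cont=30.5866 → 30.5866 [wait]  ⇒ S*(1)=-
t_0: node(0,0) S=113.6900 payoff=37.8600 vs cont=38.8210 → 38.8210 [wait]  ⇒ S*(0)=-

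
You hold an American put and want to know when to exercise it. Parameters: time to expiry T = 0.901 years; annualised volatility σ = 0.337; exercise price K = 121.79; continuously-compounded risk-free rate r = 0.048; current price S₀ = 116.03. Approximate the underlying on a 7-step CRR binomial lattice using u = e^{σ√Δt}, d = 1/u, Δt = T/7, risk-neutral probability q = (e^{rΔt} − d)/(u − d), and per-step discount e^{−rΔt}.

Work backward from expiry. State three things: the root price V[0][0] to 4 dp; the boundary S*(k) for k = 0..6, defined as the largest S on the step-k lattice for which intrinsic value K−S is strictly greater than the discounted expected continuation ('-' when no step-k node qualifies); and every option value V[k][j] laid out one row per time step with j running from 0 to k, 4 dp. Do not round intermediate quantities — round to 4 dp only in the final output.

price = 16.0099
boundary = - - - 80.7320 91.1074 80.7320 91.1074
tree:
16.0099
22.7390 9.3555
31.1765 14.4286 4.3047
41.0580 21.5005 7.4052 1.2003
50.2519 30.6826 12.4161 2.3933 0.0000
58.3988 41.0580 20.0725 4.7722 0.0000 0.0000
65.6179 50.2519 30.6826 9.5156 0.0000 0.0000 0.0000
72.0149 58.3988 41.0580 18.9737 0.0000 0.0000 0.0000 0.0000

Δt=0.12871, u=1.12852, d=0.88612, q=0.49538, disc=e^(-rΔt)=0.99384
k=7 terminal: V=max(K-S,0) → 72.0149 58.3988 41.0580 18.9737 0.0000 0.0000 0.0000 0.0000
k=6: j=0 S=56.1721 intr=65.6179 cont=64.8678 V=65.6179[EX]; j=1 S=71.5381 intr=50.2519 cont=49.5018 V=50.2519[EX]; j=2 S=91.1074 intr=30.6826 cont=29.9324 V=30.6826[EX]; j=3 S=116.0300 intr=5.7600 cont=9.5156 V=9.5156[hold]; j=4 S=147.7702 intr=0.0000 cont=0.0000 V=0.0000[hold]; j=5 S=188.1929 intr=0.0000 cont=0.0000 V=0.0000[hold]; j=6 S=239.6734 intr=0.0000 cont=0.0000 V=0.0000[hold]  S*(6)=91.1074
k=5: j=0 S=63.3912 intr=58.3988 cont=57.6487 V=58.3988[EX]; j=1 S=80.7320 intr=41.0580 cont=40.3079 V=41.0580[EX]; j=2 S=102.8163 intr=18.9737 cont=20.0725 V=20.0725[hold]; j=3 S=130.9419 intr=0.0000 cont=4.7722 V=4.7722[hold]; j=4 S=166.7612 intr=0.0000 cont=0.0000 V=0.0000[hold]; j=5 S=212.3790 intr=0.0000 cont=0.0000 V=0.0000[hold]  S*(5)=80.7320
k=4: j=0 S=71.5381 intr=50.2519 cont=49.5018 V=50.2519[EX]; j=1 S=91.1074 intr=30.6826 cont=30.4734 V=30.6826[EX]; j=2 S=116.0300 intr=5.7600 cont=12.4161 V=12.4161[hold]; j=3 S=147.7702 intr=0.0000 cont=2.3933 V=2.3933[hold]; j=4 S=188.1929 intr=0.0000 cont=0.0000 V=0.0000[hold]  S*(4)=91.1074
k=3: j=0 S=80.7320 intr=41.0580 cont=40.3079 V=41.0580[EX]; j=1 S=102.8163 intr=18.9737 cont=21.5005 V=21.5005[hold]; j=2 S=130.9419 intr=0.0000 cont=7.4052 V=7.4052[hold]; j=3 S=166.7612 intr=0.0000 cont=1.2003 V=1.2003[hold]  S*(3)=80.7320
k=2: j=0 S=91.1074 intr=30.6826 cont=31.1765 V=31.1765[hold]; j=1 S=116.0300 intr=5.7600 cont=14.4286 V=14.4286[hold]; j=2 S=147.7702 intr=0.0000 cont=4.3047 V=4.3047[hold]  S*(2)=-
k=1: j=0 S=102.8163 intr=18.9737 cont=22.7390 V=22.7390[hold]; j=1 S=130.9419 intr=0.0000 cont=9.3555 V=9.3555[hold]  S*(1)=-
k=0: j=0 S=116.0300 intr=5.7600 cont=16.0099 V=16.0099[hold]  S*(0)=-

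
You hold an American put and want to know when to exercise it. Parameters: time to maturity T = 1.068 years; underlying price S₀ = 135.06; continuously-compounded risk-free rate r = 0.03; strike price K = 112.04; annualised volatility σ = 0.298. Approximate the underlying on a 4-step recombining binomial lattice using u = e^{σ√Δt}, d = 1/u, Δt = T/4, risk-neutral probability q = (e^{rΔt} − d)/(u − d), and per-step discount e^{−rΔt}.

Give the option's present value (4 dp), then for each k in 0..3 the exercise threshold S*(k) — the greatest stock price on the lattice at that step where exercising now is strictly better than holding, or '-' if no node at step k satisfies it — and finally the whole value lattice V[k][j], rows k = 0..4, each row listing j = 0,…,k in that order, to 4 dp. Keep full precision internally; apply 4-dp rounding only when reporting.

price = 5.9747
boundary = - - - 85.0952
tree:
5.9747
10.1566 1.6784
16.8386 3.3019 0.0000
26.9448 6.4958 0.0000 0.0000
39.0890 12.7789 0.0000 0.0000 0.0000

Δt=0.26700  u=1.16647  d=0.85729  q=0.48759  discount=0.99202
step 4 (expiry): payoffs max(K−S,0) = 39.0890 12.7789 0.0000 0.0000 0.0000
step 3: (k=3,j=0): S=85.0952, (K−S)⁺=26.9448, hold=26.0509 ⇒ V=26.9448 exercise | (k=3,j=1): S=115.7852, (K−S)⁺=0.0000, hold=6.4958 ⇒ V=6.4958 continue | (k=3,j=2): S=157.5435, (K−S)⁺=0.0000, hold=0.0000 ⇒ V=0.0000 continue | (k=3,j=3): S=214.3622, (K−S)⁺=0.0000, hold=0.0000 ⇒ V=0.0000 continue  boundary S*=85.0952
step 2: (k=2,j=0): S=99.2611, (K−S)⁺=12.7789, hold=16.8386 ⇒ V=16.8386 continue | (k=2,j=1): S=135.0600, (K−S)⁺=0.0000, hold=3.3019 ⇒ V=3.3019 continue | (k=2,j=2): S=183.7699, (K−S)⁺=0.0000, hold=0.0000 ⇒ V=0.0000 continue  boundary S*=-
step 1: (k=1,j=0): S=115.7852, (K−S)⁺=0.0000, hold=10.1566 ⇒ V=10.1566 continue | (k=1,j=1): S=157.5435, (K−S)⁺=0.0000, hold=1.6784 ⇒ V=1.6784 continue  boundary S*=-
step 0: (k=0,j=0): S=135.0600, (K−S)⁺=0.0000, hold=5.9747 ⇒ V=5.9747 continue  boundary S*=-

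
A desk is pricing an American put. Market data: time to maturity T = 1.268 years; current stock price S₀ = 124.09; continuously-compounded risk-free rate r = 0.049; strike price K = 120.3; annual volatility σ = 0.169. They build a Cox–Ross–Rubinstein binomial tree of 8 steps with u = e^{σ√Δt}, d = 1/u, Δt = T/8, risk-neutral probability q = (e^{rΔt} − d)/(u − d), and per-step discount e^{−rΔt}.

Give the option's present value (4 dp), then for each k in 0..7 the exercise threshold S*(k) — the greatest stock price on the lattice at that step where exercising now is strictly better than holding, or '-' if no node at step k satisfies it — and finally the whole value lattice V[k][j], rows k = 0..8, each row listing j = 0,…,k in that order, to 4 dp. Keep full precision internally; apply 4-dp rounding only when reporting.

Δt=0.15850, u=1.06960, d=0.93493, q=0.54108, disc=e^(-rΔt)=0.99226
k=8 terminal: V=max(K-S,0) → 47.8608 37.4267 25.4897 11.8334 0.0000 0.0000 0.0000 0.0000 0.0000
k=7: j=0 S=77.4808 intr=42.8192 cont=41.8885 V=42.8192[EX]; j=1 S=88.6411 intr=31.6589 cont=30.7282 V=31.6589[EX]; j=2 S=101.4088 intr=18.8912 cont=17.9605 V=18.8912[EX]; j=3 S=116.0156 intr=4.2844 cont=5.3885 V=5.3885[hold]; j=4 S=132.7263 intr=0.0000 cont=0.0000 V=0.0000[hold]; j=5 S=151.8441 intr=0.0000 cont=0.0000 V=0.0000[hold]; j=6 S=173.7155 intr=0.0000 cont=0.0000 V=0.0000[hold]; j=7 S=198.7373 intr=0.0000 cont=0.0000 V=0.0000[hold]  S*(7)=101.4088
k=6: j=0 S=82.8733 intr=37.4267 cont=36.4960 V=37.4267[EX]; j=1 S=94.8103 intr=25.4897 cont=24.5591 V=25.4897[EX]; j=2 S=108.4666 intr=11.8334 cont=11.4955 V=11.8334[EX]; j=3 S=124.0900 intr=0.0000 cont=2.4538 V=2.4538[hold]; j=4 S=141.9638 intr=0.0000 cont=0.0000 V=0.0000[hold]; j=5 S=162.4120 intr=0.0000 cont=0.0000 V=0.0000[hold]; j=6 S=185.8057 intr=0.0000 cont=0.0000 V=0.0000[hold]  S*(6)=108.4666
k=5: j=0 S=88.6411 intr=31.6589 cont=30.7282 V=31.6589[EX]; j=1 S=101.4088 intr=18.8912 cont=17.9605 V=18.8912[EX]; j=2 S=116.0156 intr=4.2844 cont=6.7060 V=6.7060[hold]; j=3 S=132.7263 intr=0.0000 cont=1.1174 V=1.1174[hold]; j=4 S=151.8441 intr=0.0000 cont=0.0000 V=0.0000[hold]; j=5 S=173.7155 intr=0.0000 cont=0.0000 V=0.0000[hold]  S*(5)=101.4088
k=4: j=0 S=94.8103 intr=25.4897 cont=24.5591 V=25.4897[EX]; j=1 S=108.4666 intr=11.8334 cont=12.2028 V=12.2028[hold]; j=2 S=124.0900 intr=0.0000 cont=3.6536 V=3.6536[hold]; j=3 S=141.9638 intr=0.0000 cont=0.5088 V=0.5088[hold]; j=4 S=162.4120 intr=0.0000 cont=0.0000 V=0.0000[hold]  S*(4)=94.8103
k=3: j=0 S=101.4088 intr=18.8912 cont=18.1588 V=18.8912[EX]; j=1 S=116.0156 intr=4.2844 cont=7.5184 V=7.5184[hold]; j=2 S=132.7263 intr=0.0000 cont=1.9369 V=1.9369[hold]; j=3 S=151.8441 intr=0.0000 cont=0.2317 V=0.2317[hold]  S*(3)=101.4088
k=2: j=0 S=108.4666 intr=11.8334 cont=12.6390 V=12.6390[hold]; j=1 S=124.0900 intr=0.0000 cont=4.4635 V=4.4635[hold]; j=2 S=141.9638 intr=0.0000 cont=1.0064 V=1.0064[hold]  S*(2)=-
k=1: j=0 S=116.0156 intr=4.2844 cont=8.1518 V=8.1518[hold]; j=1 S=132.7263 intr=0.0000 cont=2.5729 V=2.5729[hold]  S*(1)=-
k=0: j=0 S=124.0900 intr=0.0000 cont=5.0934 V=5.0934[hold]  S*(0)=-

price = 5.0934
boundary = - - - 101.4088 94.8103 101.4088 108.4666 101.4088
tree:
5.0934
8.1518 2.5729
12.6390 4.4635 1.0064
18.8912 7.5184 1.9369 0.2317
25.4897 12.2028 3.6536 0.5088 0.0000
31.6589 18.8912 6.7060 1.1174 0.0000 0.0000
37.4267 25.4897 11.8334 2.4538 0.0000 0.0000 0.0000
42.8192 31.6589 18.8912 5.3885 0.0000 0.0000 0.0000 0.0000
47.8608 37.4267 25.4897 11.8334 0.0000 0.0000 0.0000 0.0000 0.0000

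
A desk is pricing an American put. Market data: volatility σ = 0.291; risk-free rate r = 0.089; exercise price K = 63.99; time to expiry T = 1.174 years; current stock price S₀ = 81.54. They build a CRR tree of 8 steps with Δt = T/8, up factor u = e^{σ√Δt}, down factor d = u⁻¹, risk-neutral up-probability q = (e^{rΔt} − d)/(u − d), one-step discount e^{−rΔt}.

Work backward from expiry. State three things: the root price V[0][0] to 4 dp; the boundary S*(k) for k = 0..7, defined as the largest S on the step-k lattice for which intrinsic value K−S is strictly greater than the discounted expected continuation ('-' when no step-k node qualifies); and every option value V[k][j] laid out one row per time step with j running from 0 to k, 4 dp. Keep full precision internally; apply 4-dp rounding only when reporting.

Δt=0.14675  u=1.11793  d=0.89451  q=0.53100  discount=0.98702
step 8 (expiry): payoffs max(K−S,0) = 30.5657 22.2176 11.7844 0.0000 0.0000 0.0000 0.0000 0.0000 0.0000
step 7: (k=7,j=0): S=37.3660, (K−S)⁺=26.6240, hold=25.7937 ⇒ V=26.6240 exercise | (k=7,j=1): S=46.6985, (K−S)⁺=17.2915, hold=16.4611 ⇒ V=17.2915 exercise | (k=7,j=2): S=58.3620, (K−S)⁺=5.6280, hold=5.4552 ⇒ V=5.6280 exercise | (k=7,j=3): S=72.9386, (K−S)⁺=0.0000, hold=0.0000 ⇒ V=0.0000 continue | (k=7,j=4): S=91.1558, (K−S)⁺=0.0000, hold=0.0000 ⇒ V=0.0000 continue | (k=7,j=5): S=113.9229, (K−S)⁺=0.0000, hold=0.0000 ⇒ V=0.0000 continue | (k=7,j=6): S=142.3764, (K−S)⁺=0.0000, hold=0.0000 ⇒ V=0.0000 continue | (k=7,j=7): S=177.9365, (K−S)⁺=0.0000, hold=0.0000 ⇒ V=0.0000 continue  boundary S*=58.3620
step 6: (k=6,j=0): S=41.7724, (K−S)⁺=22.2176, hold=21.3872 ⇒ V=22.2176 exercise | (k=6,j=1): S=52.2056, (K−S)⁺=11.7844, hold=10.9541 ⇒ V=11.7844 exercise | (k=6,j=2): S=65.2445, (K−S)⁺=0.0000, hold=2.6053 ⇒ V=2.6053 continue | (k=6,j=3): S=81.5400, (K−S)⁺=0.0000, hold=0.0000 ⇒ V=0.0000 continue | (k=6,j=4): S=101.9055, (K−S)⁺=0.0000, hold=0.0000 ⇒ V=0.0000 continue | (k=6,j=5): S=127.3575, (K−S)⁺=0.0000, hold=0.0000 ⇒ V=0.0000 continue | (k=6,j=6): S=159.1665, (K−S)⁺=0.0000, hold=0.0000 ⇒ V=0.0000 continue  boundary S*=52.2056
step 5: (k=5,j=0): S=46.6985, (K−S)⁺=17.2915, hold=16.4611 ⇒ V=17.2915 exercise | (k=5,j=1): S=58.3620, (K−S)⁺=5.6280, hold=6.8206 ⇒ V=6.8206 continue | (k=5,j=2): S=72.9386, (K−S)⁺=0.0000, hold=1.2060 ⇒ V=1.2060 continue | (k=5,j=3): S=91.1558, (K−S)⁺=0.0000, hold=0.0000 ⇒ V=0.0000 continue | (k=5,j=4): S=113.9229, (K−S)⁺=0.0000, hold=0.0000 ⇒ V=0.0000 continue | (k=5,j=5): S=142.3764, (K−S)⁺=0.0000, hold=0.0000 ⇒ V=0.0000 continue  boundary S*=46.6985
step 4: (k=4,j=0): S=52.2056, (K−S)⁺=11.7844, hold=11.5792 ⇒ V=11.7844 exercise | (k=4,j=1): S=65.2445, (K−S)⁺=0.0000, hold=3.7894 ⇒ V=3.7894 continue | (k=4,j=2): S=81.5400, (K−S)⁺=0.0000, hold=0.5583 ⇒ V=0.5583 continue | (k=4,j=3): S=101.9055, (K−S)⁺=0.0000, hold=0.0000 ⇒ V=0.0000 continue | (k=4,j=4): S=127.3575, (K−S)⁺=0.0000, hold=0.0000 ⇒ V=0.0000 continue  boundary S*=52.2056
step 3: (k=3,j=0): S=58.3620, (K−S)⁺=5.6280, hold=7.4412 ⇒ V=7.4412 continue | (k=3,j=1): S=72.9386, (K−S)⁺=0.0000, hold=2.0468 ⇒ V=2.0468 continue | (k=3,j=2): S=91.1558, (K−S)⁺=0.0000, hold=0.2584 ⇒ V=0.2584 continue | (k=3,j=3): S=113.9229, (K−S)⁺=0.0000, hold=0.0000 ⇒ V=0.0000 continue  boundary S*=-
step 2: (k=2,j=0): S=65.2445, (K−S)⁺=0.0000, hold=4.5174 ⇒ V=4.5174 continue | (k=2,j=1): S=81.5400, (K−S)⁺=0.0000, hold=1.0829 ⇒ V=1.0829 continue | (k=2,j=2): S=101.9055, (K−S)⁺=0.0000, hold=0.1196 ⇒ V=0.1196 continue  boundary S*=-
step 1: (k=1,j=0): S=72.9386, (K−S)⁺=0.0000, hold=2.6587 ⇒ V=2.6587 continue | (k=1,j=1): S=91.1558, (K−S)⁺=0.0000, hold=0.5640 ⇒ V=0.5640 continue  boundary S*=-
step 0: (k=0,j=0): S=81.5400, (K−S)⁺=0.0000, hold=1.5263 ⇒ V=1.5263 continue  boundary S*=-

price = 1.5263
boundary = - - - - 52.2056 46.6985 52.2056 58.3620
tree:
1.5263
2.6587 0.5640
4.5174 1.0829 0.1196
7.4412 2.0468 0.2584 0.0000
11.7844 3.7894 0.5583 0.0000 0.0000
17.2915 6.8206 1.2060 0.0000 0.0000 0.0000
22.2176 11.7844 2.6053 0.0000 0.0000 0.0000 0.0000
26.6240 17.2915 5.6280 0.0000 0.0000 0.0000 0.0000 0.0000
30.5657 22.2176 11.7844 0.0000 0.0000 0.0000 0.0000 0.0000 0.0000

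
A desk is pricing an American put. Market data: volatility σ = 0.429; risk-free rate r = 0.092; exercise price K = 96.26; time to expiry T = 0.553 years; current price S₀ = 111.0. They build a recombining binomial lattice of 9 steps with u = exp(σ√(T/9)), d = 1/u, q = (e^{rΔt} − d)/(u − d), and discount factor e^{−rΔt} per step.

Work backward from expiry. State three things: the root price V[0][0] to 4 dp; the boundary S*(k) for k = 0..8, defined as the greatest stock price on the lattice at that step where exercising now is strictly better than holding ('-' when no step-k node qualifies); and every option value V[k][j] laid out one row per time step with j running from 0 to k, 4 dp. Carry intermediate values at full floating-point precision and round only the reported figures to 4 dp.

Δt=0.06144, u=1.11220, d=0.89912, q=0.50004, disc=e^(-rΔt)=0.99436
k=9 terminal: V=max(K-S,0) → 53.6339 43.5320 31.0360 15.5785 0.0000 0.0000 0.0000 0.0000 0.0000 0.0000
k=8: j=0 S=47.4087 intr=48.8513 cont=48.3087 V=48.8513[EX]; j=1 S=58.6441 intr=37.6159 cont=37.0733 V=37.6159[EX]; j=2 S=72.5422 intr=23.7178 cont=23.1752 V=23.7178[EX]; j=3 S=89.7340 intr=6.5260 cont=7.7447 V=7.7447[hold]; j=4 S=111.0000 intr=0.0000 cont=0.0000 V=0.0000[hold]; j=5 S=137.3059 intr=0.0000 cont=0.0000 V=0.0000[hold]; j=6 S=169.8460 intr=0.0000 cont=0.0000 V=0.0000[hold]; j=7 S=210.0978 intr=0.0000 cont=0.0000 V=0.0000[hold]; j=8 S=259.8888 intr=0.0000 cont=0.0000 V=0.0000[hold]  S*(8)=72.5422
k=7: j=0 S=52.7280 intr=43.5320 cont=42.9894 V=43.5320[EX]; j=1 S=65.2240 intr=31.0360 cont=30.4934 V=31.0360[EX]; j=2 S=80.6815 intr=15.5785 cont=15.6419 V=15.6419[hold]; j=3 S=99.8021 intr=0.0000 cont=3.8502 V=3.8502[hold]; j=4 S=123.4543 intr=0.0000 cont=0.0000 V=0.0000[hold]; j=5 S=152.7117 intr=0.0000 cont=0.0000 V=0.0000[hold]; j=6 S=188.9028 intr=0.0000 cont=0.0000 V=0.0000[hold]; j=7 S=233.6709 intr=0.0000 cont=0.0000 V=0.0000[hold]  S*(7)=65.2240
k=6: j=0 S=58.6441 intr=37.6159 cont=37.0733 V=37.6159[EX]; j=1 S=72.5422 intr=23.7178 cont=23.2067 V=23.7178[EX]; j=2 S=89.7340 intr=6.5260 cont=9.6906 V=9.6906[hold]; j=3 S=111.0000 intr=0.0000 cont=1.9141 V=1.9141[hold]; j=4 S=137.3059 intr=0.0000 cont=0.0000 V=0.0000[hold]; j=5 S=169.8460 intr=0.0000 cont=0.0000 V=0.0000[hold]; j=6 S=210.0978 intr=0.0000 cont=0.0000 V=0.0000[hold]  S*(6)=72.5422
k=5: j=0 S=65.2240 intr=31.0360 cont=30.4934 V=31.0360[EX]; j=1 S=80.6815 intr=15.5785 cont=16.6094 V=16.6094[hold]; j=2 S=99.8021 intr=0.0000 cont=5.7693 V=5.7693[hold]; j=3 S=123.4543 intr=0.0000 cont=0.9516 V=0.9516[hold]; j=4 S=152.7117 intr=0.0000 cont=0.0000 V=0.0000[hold]; j=5 S=188.9028 intr=0.0000 cont=0.0000 V=0.0000[hold]  S*(5)=65.2240
k=4: j=0 S=72.5422 intr=23.7178 cont=23.6878 V=23.7178[EX]; j=1 S=89.7340 intr=6.5260 cont=11.1258 V=11.1258[hold]; j=2 S=111.0000 intr=0.0000 cont=3.3413 V=3.3413[hold]; j=3 S=137.3059 intr=0.0000 cont=0.4731 V=0.4731[hold]; j=4 S=169.8460 intr=0.0000 cont=0.0000 V=0.0000[hold]  S*(4)=72.5422
k=3: j=0 S=80.6815 intr=15.5785 cont=17.3230 V=17.3230[hold]; j=1 S=99.8021 intr=0.0000 cont=7.1924 V=7.1924[hold]; j=2 S=123.4543 intr=0.0000 cont=1.8963 V=1.8963[hold]; j=3 S=152.7117 intr=0.0000 cont=0.2352 V=0.2352[hold]  S*(3)=-
k=2: j=0 S=89.7340 intr=6.5260 cont=12.1882 V=12.1882[hold]; j=1 S=111.0000 intr=0.0000 cont=4.5185 V=4.5185[hold]; j=2 S=137.3059 intr=0.0000 cont=1.0596 V=1.0596[hold]  S*(2)=-
k=1: j=0 S=99.8021 intr=0.0000 cont=8.3059 V=8.3059[hold]; j=1 S=123.4543 intr=0.0000 cont=2.7732 V=2.7732[hold]  S*(1)=-
k=0: j=0 S=111.0000 intr=0.0000 cont=5.5081 V=5.5081[hold]  S*(0)=-

price = 5.5081
boundary = - - - - 72.5422 65.2240 72.5422 65.2240 72.5422
tree:
5.5081
8.3059 2.7732
12.1882 4.5185 1.0596
17.3230 7.1924 1.8963 0.2352
23.7178 11.1258 3.3413 0.4731 0.0000
31.0360 16.6094 5.7693 0.9516 0.0000 0.0000
37.6159 23.7178 9.6906 1.9141 0.0000 0.0000 0.0000
43.5320 31.0360 15.6419 3.8502 0.0000 0.0000 0.0000 0.0000
48.8513 37.6159 23.7178 7.7447 0.0000 0.0000 0.0000 0.0000 0.0000
53.6339 43.5320 31.0360 15.5785 0.0000 0.0000 0.0000 0.0000 0.0000 0.0000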